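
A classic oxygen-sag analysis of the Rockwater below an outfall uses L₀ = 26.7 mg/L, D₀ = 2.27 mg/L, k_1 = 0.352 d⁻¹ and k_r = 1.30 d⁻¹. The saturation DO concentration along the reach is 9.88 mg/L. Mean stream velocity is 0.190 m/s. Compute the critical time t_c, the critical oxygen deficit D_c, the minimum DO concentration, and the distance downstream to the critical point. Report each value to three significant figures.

At the critical point dD/dt = 0, so k_1 L₀ e^(−k_1 t) = k_r D. Substituting D(t) from the Streeter–Phelps equation and solving for t gives
t_c = ln[(k_r/k_1)(1 − D₀(k_r−k_1)/(k_1 L₀))] / (k_r−k_1).
Here k_r−k_1 = 0.9480 d⁻¹ and 1 − D₀(k_r−k_1)/(k_1 L₀) = 1 − 2.27×0.9480/(0.352×26.7) = 0.7710, so
t_c = ln(3.693 × 0.7710) / 0.9480 = 1.046 / 0.9480 = 1.104 d.
D_c = (k_1/k_r) L₀ e^(−k_1 t_c) = (0.352/1.30) × 26.7 × e^(−0.352×1.104) = 0.2708 × 26.7 × 0.6780 = 4.902 mg/L.
Minimum DO = C_s − D_c = 9.88 − 4.902 = 4.978 mg/L.
x_c = v t_c = 0.190 m/s × 1.104 d × 86400 s/d = 18120 m ≈ 18.1 km.

t_c ≈ 1.10 d; D_c ≈ 4.90 mg/L; min DO ≈ 4.98 mg/L; x_c ≈ 18.1 km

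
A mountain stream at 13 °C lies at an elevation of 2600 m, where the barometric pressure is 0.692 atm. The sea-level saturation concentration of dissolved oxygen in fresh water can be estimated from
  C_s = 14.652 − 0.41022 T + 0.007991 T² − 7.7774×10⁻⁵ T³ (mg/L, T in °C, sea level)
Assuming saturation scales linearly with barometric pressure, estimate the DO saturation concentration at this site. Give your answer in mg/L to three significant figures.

At sea level: C_s = 14.652 − 0.41022×13 + 0.007991×13² − 7.7774×10⁻⁵×13³ = 10.50 mg/L.
Pressure correction: C_s' = 10.50 × 0.692 = 7.265 mg/L.

C_s ≈ 7.27 mg/L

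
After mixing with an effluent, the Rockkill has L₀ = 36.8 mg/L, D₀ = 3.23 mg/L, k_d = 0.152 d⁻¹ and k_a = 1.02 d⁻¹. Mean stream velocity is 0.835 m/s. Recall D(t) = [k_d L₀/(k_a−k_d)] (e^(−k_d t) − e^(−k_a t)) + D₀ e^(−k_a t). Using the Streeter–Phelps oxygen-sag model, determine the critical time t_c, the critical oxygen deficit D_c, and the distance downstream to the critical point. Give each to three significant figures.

At the critical point dD/dt = 0, so k_d L₀ e^(−k_d t) = k_a D. Substituting D(t) from the Streeter–Phelps equation and solving for t gives
t_c = ln[(k_a/k_d)(1 − D₀(k_a−k_d)/(k_d L₀))] / (k_a−k_d).
Here k_a−k_d = 0.8680 d⁻¹ and 1 − D₀(k_a−k_d)/(k_d L₀) = 1 − 3.23×0.8680/(0.152×36.8) = 0.4988, so
t_c = ln(6.711 × 0.4988) / 0.8680 = 1.208 / 0.8680 = 1.392 d.
L(t_c) = L₀ e^(−k_d t_c) = 36.8 × 0.8093 = 29.78 mg/L, and at the critical point k_a D_c = k_d L, so D_c = (0.152/1.02) × 29.78 = 4.438 mg/L.
x_c = v t_c = 0.835 m/s × 1.392 d × 86400 s/d = 100400 m ≈ 100 km.

t_c ≈ 1.39 d; D_c ≈ 4.44 mg/L; x_c ≈ 100 km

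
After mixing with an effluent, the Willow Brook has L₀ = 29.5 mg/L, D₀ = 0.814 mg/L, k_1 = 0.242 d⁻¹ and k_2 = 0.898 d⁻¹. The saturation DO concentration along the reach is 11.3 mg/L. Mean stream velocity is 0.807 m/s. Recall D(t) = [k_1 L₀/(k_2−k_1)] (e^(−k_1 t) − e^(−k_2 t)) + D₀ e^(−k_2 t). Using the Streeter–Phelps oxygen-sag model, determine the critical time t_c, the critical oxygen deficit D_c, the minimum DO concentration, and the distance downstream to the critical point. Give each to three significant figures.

t_c = [1/(k_2−k_1)] ln[(k_2/k_1)(1 − D₀(k_2−k_1)/(k_1 L₀))]
= [1/(0.898−0.242)] ln[(0.898/0.242)(1 − 0.814×0.6560/(0.242×29.5))]
= (1/0.6560) ln[3.711 × 0.9252] = 1.524 × ln(3.433) = 1.524 × 1.233 = 1.880 d.
D_c = (k_1/k_2) L₀ e^(−k_1 t_c) = (0.242/0.898) × 29.5 × e^(−0.242×1.880) = 0.2695 × 29.5 × 0.6344 = 5.044 mg/L.
Minimum DO = C_s − D_c = 11.3 − 5.044 = 6.256 mg/L.
x_c = v t_c = 0.807 m/s × 1.880 d × 86400 s/d = 131100 m ≈ 131 km.

t_c ≈ 1.88 d; D_c ≈ 5.04 mg/L; min DO ≈ 6.26 mg/L; x_c ≈ 131 km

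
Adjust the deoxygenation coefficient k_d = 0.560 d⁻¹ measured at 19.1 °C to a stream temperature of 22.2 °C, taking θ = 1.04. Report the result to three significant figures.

k_d ≈ 0.632 d⁻¹

k_d(T₂) = k_d(T₁) · θ^(T₂−T₁) = 0.560 × 1.04^(22.2−19.1)
= 0.560 × 1.04^3.10 = 0.560 × 1.129 = 0.6324 d⁻¹.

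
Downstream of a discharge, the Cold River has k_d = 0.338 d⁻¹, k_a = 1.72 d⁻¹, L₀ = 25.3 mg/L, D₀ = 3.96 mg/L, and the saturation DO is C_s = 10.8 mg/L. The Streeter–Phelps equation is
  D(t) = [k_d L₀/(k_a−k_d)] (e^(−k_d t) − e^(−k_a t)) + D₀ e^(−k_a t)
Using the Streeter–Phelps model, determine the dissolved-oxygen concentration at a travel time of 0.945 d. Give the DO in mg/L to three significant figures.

k_d L₀/(k_a−k_d) = 0.338×25.3/(1.72−0.338) = 8.551/1.382 = 6.188 mg/L.
e^(−k_d t) = e^(−0.338×0.9450) = 0.7266; e^(−k_a t) = e^(−1.72×0.9450) = 0.1968.
D = 6.188 × (0.7266 − 0.1968) + 3.96 × 0.1968 = 3.278 + 0.7795 = 4.057 mg/L.
DO = C_s − D = 10.8 − 4.057 = 6.743 mg/L.

DO ≈ 6.74 mg/L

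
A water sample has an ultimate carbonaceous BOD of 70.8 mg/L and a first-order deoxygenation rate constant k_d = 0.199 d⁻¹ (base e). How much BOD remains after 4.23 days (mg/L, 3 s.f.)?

L ≈ 30.5 mg/L

L_t = L₀ e^(−k_d t) = 70.8 × e^(−0.199×4.23) = 70.8 × 0.4309 = 30.51 mg/L.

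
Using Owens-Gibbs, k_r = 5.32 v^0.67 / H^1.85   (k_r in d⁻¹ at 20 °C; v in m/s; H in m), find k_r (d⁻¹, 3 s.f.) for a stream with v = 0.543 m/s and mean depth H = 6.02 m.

k_r = 5.32 × 0.543^0.67 / 6.02^1.85 = 5.32 × 0.6642 / 27.69 = 0.1276 d⁻¹.

k_r ≈ 0.128 d⁻¹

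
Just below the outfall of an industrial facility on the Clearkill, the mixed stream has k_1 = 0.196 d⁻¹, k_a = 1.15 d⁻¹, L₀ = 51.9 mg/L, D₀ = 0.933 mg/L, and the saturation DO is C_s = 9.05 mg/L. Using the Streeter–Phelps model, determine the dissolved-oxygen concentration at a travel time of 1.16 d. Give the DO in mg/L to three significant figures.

DO ≈ 3.12 mg/L

k_1 L₀/(k_a−k_1) = 0.196×51.9/(1.15−0.196) = 10.17/0.9540 = 10.66 mg/L.
e^(−k_1 t) = e^(−0.196×1.160) = 0.7966; e^(−k_a t) = e^(−1.15×1.160) = 0.2634.
D = 10.66 × (0.7966 − 0.2634) + 0.933 × 0.2634 = 5.686 + 0.2458 = 5.931 mg/L.
DO = C_s − D = 9.05 − 5.931 = 3.119 mg/L.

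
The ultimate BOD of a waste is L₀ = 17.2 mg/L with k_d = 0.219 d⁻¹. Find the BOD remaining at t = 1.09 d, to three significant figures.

L_t = L₀ e^(−k_d t) = 17.2 × e^(−0.219×1.09) = 17.2 × 0.7876 = 13.55 mg/L.

L ≈ 13.5 mg/L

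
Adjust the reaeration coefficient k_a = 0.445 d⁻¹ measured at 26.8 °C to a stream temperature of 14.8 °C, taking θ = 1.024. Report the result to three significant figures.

k_a(T₂) = k_a(T₁) · θ^(T₂−T₁) = 0.445 × 1.024^(14.8−26.8)
= 0.445 × 1.024^-12.0 = 0.445 × 0.7523 = 0.3348 d⁻¹.

k_a ≈ 0.335 d⁻¹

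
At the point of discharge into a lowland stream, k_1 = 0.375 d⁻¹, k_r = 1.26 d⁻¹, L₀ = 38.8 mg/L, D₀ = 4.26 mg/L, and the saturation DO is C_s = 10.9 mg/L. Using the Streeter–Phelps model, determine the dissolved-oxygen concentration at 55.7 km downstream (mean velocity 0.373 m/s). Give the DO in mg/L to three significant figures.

Travel time t = x/v = 55.7 km / (0.373 m/s) = 55700 m / 0.373 m/s = 149300 s = 1.728 d.
k_1 L₀/(k_r−k_1) = 0.375×38.8/(1.26−0.375) = 14.55/0.8850 = 16.44 mg/L.
e^(−k_1 t) = e^(−0.375×1.728) = 0.5230; e^(−k_r t) = e^(−1.26×1.728) = 0.1133.
D = 16.44 × (0.5230 − 0.1133) + 4.26 × 0.1133 = 6.736 + 0.4827 = 7.219 mg/L.
DO = C_s − D = 10.9 − 7.219 = 3.681 mg/L.

DO ≈ 3.68 mg/L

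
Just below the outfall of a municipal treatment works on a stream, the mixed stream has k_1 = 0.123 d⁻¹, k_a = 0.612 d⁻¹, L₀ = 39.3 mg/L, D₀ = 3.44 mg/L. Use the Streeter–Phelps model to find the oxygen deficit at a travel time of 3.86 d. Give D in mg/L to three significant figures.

D ≈ 5.54 mg/L

k_1 L₀/(k_a−k_1) = 0.123×39.3/(0.612−0.123) = 4.834/0.4890 = 9.885 mg/L.
e^(−k_1 t) = e^(−0.123×3.860) = 0.6220; e^(−k_a t) = e^(−0.612×3.860) = 0.09420.
D = 9.885 × (0.6220 − 0.09420) + 3.44 × 0.09420 = 5.218 + 0.3241 = 5.542 mg/L.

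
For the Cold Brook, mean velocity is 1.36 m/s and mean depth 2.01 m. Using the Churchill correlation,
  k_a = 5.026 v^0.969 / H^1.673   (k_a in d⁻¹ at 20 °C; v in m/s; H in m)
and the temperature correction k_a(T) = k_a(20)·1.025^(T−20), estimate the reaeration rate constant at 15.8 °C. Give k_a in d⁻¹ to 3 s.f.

k_a ≈ 1.90 d⁻¹

k_a(20) = 5.026 × 1.36^0.969 / 2.01^1.673 = 5.026 × 1.347 / 3.215 = 2.106 d⁻¹.
k_a(15.8) = 2.106 × 1.025^(15.8−20) = 2.106 × 0.9015 = 1.898 d⁻¹.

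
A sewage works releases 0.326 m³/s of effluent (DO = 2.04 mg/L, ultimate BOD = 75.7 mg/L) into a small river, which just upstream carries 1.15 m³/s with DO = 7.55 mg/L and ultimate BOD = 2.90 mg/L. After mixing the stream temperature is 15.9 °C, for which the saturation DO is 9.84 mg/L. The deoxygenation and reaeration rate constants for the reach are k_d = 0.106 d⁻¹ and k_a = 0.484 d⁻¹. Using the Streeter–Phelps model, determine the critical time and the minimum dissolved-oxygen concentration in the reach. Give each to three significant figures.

t_c ≈ 1.17 d; minimum DO ≈ 6.17 mg/L

Mixed DO = (1.15×7.55 + 0.326×2.04)/(1.15+0.326) = 9.348/1.476 = 6.333 mg/L.
Mixed L₀ = (1.15×2.90 + 0.326×75.7)/(1.476) = 28.01/1.476 = 18.98 mg/L.
Initial deficit D₀ = C_s − DO₀ = 9.84 − 6.333 = 3.507 mg/L.
t_c = (1/0.3780) ln[(0.484/0.106)(1 − 3.507×0.3780/(0.106×18.98))] = 2.646 × ln(1.557) = 1.172 d.
D_c = (0.106/0.484) × 18.98 × e^(−0.106×1.172) = 0.2190 × 18.98 × 0.8832 = 3.671 mg/L.
Minimum DO = 9.84 − 3.671 = 6.169 mg/L.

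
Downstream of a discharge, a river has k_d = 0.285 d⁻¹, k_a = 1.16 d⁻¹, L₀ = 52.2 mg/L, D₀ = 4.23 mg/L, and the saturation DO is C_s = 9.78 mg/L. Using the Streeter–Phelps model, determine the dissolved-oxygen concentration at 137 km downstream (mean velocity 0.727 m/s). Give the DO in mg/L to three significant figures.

Travel time t = x/v = 137 km / (0.727 m/s) = 137000 m / 0.727 m/s = 188400 s = 2.181 d.
k_d L₀/(k_a−k_d) = 0.285×52.2/(1.16−0.285) = 14.88/0.8750 = 17.00 mg/L.
e^(−k_d t) = e^(−0.285×2.181) = 0.5371; e^(−k_a t) = e^(−1.16×2.181) = 0.07965.
D = 17.00 × (0.5371 − 0.07965) + 4.23 × 0.07965 = 7.777 + 0.3369 = 8.114 mg/L.
DO = C_s − D = 9.78 − 8.114 = 1.666 mg/L.

DO ≈ 1.67 mg/L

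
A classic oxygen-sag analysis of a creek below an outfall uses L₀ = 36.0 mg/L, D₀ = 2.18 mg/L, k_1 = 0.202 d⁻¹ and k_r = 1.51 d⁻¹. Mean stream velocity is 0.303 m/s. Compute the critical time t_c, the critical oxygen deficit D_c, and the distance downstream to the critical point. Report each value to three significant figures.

t_c ≈ 1.16 d; D_c ≈ 3.81 mg/L; x_c ≈ 30.3 km

At the critical point dD/dt = 0, so k_1 L₀ e^(−k_1 t) = k_r D. Substituting D(t) from the Streeter–Phelps equation and solving for t gives
t_c = ln[(k_r/k_1)(1 − D₀(k_r−k_1)/(k_1 L₀))] / (k_r−k_1).
Here k_r−k_1 = 1.308 d⁻¹ and 1 − D₀(k_r−k_1)/(k_1 L₀) = 1 − 2.18×1.308/(0.202×36.0) = 0.6079, so
t_c = ln(7.475 × 0.6079) / 1.308 = 1.514 / 1.308 = 1.157 d.
L(t_c) = L₀ e^(−k_1 t_c) = 36.0 × 0.7915 = 28.50 mg/L, and at the critical point k_r D_c = k_1 L, so D_c = (0.202/1.51) × 28.50 = 3.812 mg/L.
x_c = v t_c = 0.303 m/s × 1.157 d × 86400 s/d = 30300 m ≈ 30.3 km.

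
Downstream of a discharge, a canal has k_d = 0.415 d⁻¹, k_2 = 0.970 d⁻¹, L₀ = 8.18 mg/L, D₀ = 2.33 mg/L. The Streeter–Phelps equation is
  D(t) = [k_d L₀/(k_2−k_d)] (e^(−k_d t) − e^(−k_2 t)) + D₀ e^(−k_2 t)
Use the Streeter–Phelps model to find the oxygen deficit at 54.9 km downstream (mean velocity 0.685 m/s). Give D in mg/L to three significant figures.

Travel time t = x/v = 54.9 km / (0.685 m/s) = 54900 m / 0.685 m/s = 80150 s = 0.9276 d.
k_d L₀/(k_2−k_d) = 0.415×8.18/(0.970−0.415) = 3.395/0.5550 = 6.117 mg/L.
e^(−k_d t) = e^(−0.415×0.9276) = 0.6805; e^(−k_2 t) = e^(−0.970×0.9276) = 0.4067.
D = 6.117 × (0.6805 − 0.4067) + 2.33 × 0.4067 = 1.675 + 0.9475 = 2.622 mg/L.

D ≈ 2.62 mg/L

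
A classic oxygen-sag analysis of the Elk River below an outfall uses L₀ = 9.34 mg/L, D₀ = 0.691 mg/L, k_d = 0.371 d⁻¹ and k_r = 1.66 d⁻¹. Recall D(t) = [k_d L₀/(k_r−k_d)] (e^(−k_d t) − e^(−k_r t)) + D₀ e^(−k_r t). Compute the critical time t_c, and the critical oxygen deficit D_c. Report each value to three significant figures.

t_c ≈ 0.932 d; D_c ≈ 1.48 mg/L

At the critical point dD/dt = 0, so k_d L₀ e^(−k_d t) = k_r D. Substituting D(t) from the Streeter–Phelps equation and solving for t gives
t_c = ln[(k_r/k_d)(1 − D₀(k_r−k_d)/(k_d L₀))] / (k_r−k_d).
Here k_r−k_d = 1.289 d⁻¹ and 1 − D₀(k_r−k_d)/(k_d L₀) = 1 − 0.691×1.289/(0.371×9.34) = 0.7430, so
t_c = ln(4.474 × 0.7430) / 1.289 = 1.201 / 1.289 = 0.9319 d.
D_c = (k_d/k_r) L₀ e^(−k_d t_c) = (0.371/1.66) × 9.34 × e^(−0.371×0.9319) = 0.2235 × 9.34 × 0.7077 = 1.477 mg/L.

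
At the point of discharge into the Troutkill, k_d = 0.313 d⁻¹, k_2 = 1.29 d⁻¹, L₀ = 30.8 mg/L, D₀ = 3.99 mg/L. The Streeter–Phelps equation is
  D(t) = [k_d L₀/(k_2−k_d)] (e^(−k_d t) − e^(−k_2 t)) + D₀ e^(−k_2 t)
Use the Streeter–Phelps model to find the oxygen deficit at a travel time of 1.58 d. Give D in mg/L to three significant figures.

D ≈ 5.25 mg/L

k_d L₀/(k_2−k_d) = 0.313×30.8/(1.29−0.313) = 9.640/0.9770 = 9.867 mg/L.
e^(−k_d t) = e^(−0.313×1.580) = 0.6099; e^(−k_2 t) = e^(−1.29×1.580) = 0.1303.
D = 9.867 × (0.6099 − 0.1303) + 3.99 × 0.1303 = 4.732 + 0.5197 = 5.252 mg/L.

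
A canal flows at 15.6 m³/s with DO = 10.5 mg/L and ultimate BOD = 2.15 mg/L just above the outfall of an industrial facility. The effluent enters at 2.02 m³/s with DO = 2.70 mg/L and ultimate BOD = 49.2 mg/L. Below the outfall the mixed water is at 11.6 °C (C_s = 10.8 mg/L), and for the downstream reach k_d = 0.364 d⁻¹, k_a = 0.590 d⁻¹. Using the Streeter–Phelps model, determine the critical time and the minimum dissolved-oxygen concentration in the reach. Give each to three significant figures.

Mixed DO = (15.6×10.5 + 2.02×2.70)/(15.6+2.02) = 169.3/17.62 = 9.606 mg/L.
Mixed L₀ = (15.6×2.15 + 2.02×49.2)/(17.62) = 132.9/17.62 = 7.544 mg/L.
Initial deficit D₀ = C_s − DO₀ = 10.8 − 9.606 = 1.194 mg/L.
t_c = (1/0.2260) ln[(0.590/0.364)(1 − 1.194×0.2260/(0.364×7.544))] = 4.425 × ln(1.462) = 1.679 d.
D_c = (0.364/0.590) × 7.544 × e^(−0.364×1.679) = 0.6169 × 7.544 × 0.5427 = 2.526 mg/L.
Minimum DO = 10.8 − 2.526 = 8.274 mg/L.

t_c ≈ 1.68 d; minimum DO ≈ 8.27 mg/L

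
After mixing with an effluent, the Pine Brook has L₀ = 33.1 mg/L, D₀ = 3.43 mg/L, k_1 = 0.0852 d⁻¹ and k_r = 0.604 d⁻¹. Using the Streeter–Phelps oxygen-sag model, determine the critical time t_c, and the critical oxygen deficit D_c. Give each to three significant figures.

t_c = [1/(k_r−k_1)] ln[(k_r/k_1)(1 − D₀(k_r−k_1)/(k_1 L₀))]
= [1/(0.604−0.0852)] ln[(0.604/0.0852)(1 − 3.43×0.5188/(0.0852×33.1))]
= (1/0.5188) ln[7.089 × 0.3690] = 1.928 × ln(2.616) = 1.928 × 0.9616 = 1.854 d.
D_c = (k_1/k_r) L₀ e^(−k_1 t_c) = (0.0852/0.604) × 33.1 × e^(−0.0852×1.854) = 0.1411 × 33.1 × 0.8539 = 3.987 mg/L.

t_c ≈ 1.85 d; D_c ≈ 3.99 mg/L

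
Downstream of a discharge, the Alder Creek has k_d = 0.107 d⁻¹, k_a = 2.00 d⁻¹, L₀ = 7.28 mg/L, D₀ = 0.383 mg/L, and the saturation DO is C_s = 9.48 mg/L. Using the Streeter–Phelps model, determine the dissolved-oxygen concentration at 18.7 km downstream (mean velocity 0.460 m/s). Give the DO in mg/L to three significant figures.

Travel time t = x/v = 18.7 km / (0.460 m/s) = 18700 m / 0.460 m/s = 40650 s = 0.4705 d.
k_d L₀/(k_a−k_d) = 0.107×7.28/(2.00−0.107) = 0.7790/1.893 = 0.4115 mg/L.
e^(−k_d t) = e^(−0.107×0.4705) = 0.9509; e^(−k_a t) = e^(−2.00×0.4705) = 0.3902.
D = 0.4115 × (0.9509 − 0.3902) + 0.383 × 0.3902 = 0.2307 + 0.1495 = 0.3802 mg/L.
DO = C_s − D = 9.48 − 0.3802 = 9.100 mg/L.

DO ≈ 9.10 mg/L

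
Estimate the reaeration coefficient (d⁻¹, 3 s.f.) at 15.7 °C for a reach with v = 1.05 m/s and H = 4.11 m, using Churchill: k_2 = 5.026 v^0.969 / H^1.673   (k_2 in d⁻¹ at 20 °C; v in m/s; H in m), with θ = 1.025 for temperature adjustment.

k_2 ≈ 0.445 d⁻¹

k_2(20) = 5.026 × 1.05^0.969 / 4.11^1.673 = 5.026 × 1.048 / 10.64 = 0.4952 d⁻¹.
k_2(15.7) = 0.4952 × 1.025^(15.7−20) = 0.4952 × 0.8993 = 0.4453 d⁻¹.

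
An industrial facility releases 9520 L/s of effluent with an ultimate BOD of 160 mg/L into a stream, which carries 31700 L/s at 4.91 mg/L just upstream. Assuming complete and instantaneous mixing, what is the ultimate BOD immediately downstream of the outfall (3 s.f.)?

40.7 mg/L

Flow-weighted mixing: C = (Q_r C_r + Q_w C_w)/(Q_r + Q_w)
= (31700×4.91 + 9520×160)/(31700 + 9520) = 1.679×10^6/41220 = 40.73 mg/L.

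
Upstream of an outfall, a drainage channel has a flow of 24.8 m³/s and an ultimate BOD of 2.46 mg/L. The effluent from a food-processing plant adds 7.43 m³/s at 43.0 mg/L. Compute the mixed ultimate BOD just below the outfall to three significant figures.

Flow-weighted mixing: C = (Q_r C_r + Q_w C_w)/(Q_r + Q_w)
= (24.8×2.46 + 7.43×43.0)/(24.8 + 7.43) = 380.5/32.23 = 11.81 mg/L.

11.8 mg/L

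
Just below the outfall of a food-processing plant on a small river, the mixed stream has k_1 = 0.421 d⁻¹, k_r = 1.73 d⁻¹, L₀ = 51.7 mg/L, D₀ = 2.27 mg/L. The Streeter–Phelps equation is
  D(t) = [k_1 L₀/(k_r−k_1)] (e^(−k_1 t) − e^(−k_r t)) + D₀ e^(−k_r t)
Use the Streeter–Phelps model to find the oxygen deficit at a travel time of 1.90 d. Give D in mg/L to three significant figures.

D ≈ 6.94 mg/L

k_1 L₀/(k_r−k_1) = 0.421×51.7/(1.73−0.421) = 21.77/1.309 = 16.63 mg/L.
e^(−k_1 t) = e^(−0.421×1.900) = 0.4494; e^(−k_r t) = e^(−1.73×1.900) = 0.03737.
D = 16.63 × (0.4494 − 0.03737) + 2.27 × 0.03737 = 6.851 + 0.08482 = 6.936 mg/L.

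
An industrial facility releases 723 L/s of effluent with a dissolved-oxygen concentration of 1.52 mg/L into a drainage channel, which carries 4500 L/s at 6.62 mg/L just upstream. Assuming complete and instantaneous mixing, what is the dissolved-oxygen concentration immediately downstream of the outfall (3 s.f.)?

5.91 mg/L

Flow-weighted mixing: C = (Q_r C_r + Q_w C_w)/(Q_r + Q_w)
= (4500×6.62 + 723×1.52)/(4500 + 723) = 30890/5223 = 5.914 mg/L.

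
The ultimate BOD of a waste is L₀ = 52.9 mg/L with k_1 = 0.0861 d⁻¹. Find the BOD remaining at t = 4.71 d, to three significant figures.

L_t = L₀ e^(−k_1 t) = 52.9 × e^(−0.0861×4.71) = 52.9 × 0.6666 = 35.26 mg/L.

L ≈ 35.3 mg/L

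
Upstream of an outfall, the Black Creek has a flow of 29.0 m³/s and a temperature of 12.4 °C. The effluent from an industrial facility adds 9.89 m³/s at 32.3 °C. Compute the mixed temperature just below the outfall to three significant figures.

17.5 °C

Flow-weighted mixing: C = (Q_r C_r + Q_w C_w)/(Q_r + Q_w)
= (29.0×12.4 + 9.89×32.3)/(29.0 + 9.89) = 679.0/38.89 = 17.46 °C.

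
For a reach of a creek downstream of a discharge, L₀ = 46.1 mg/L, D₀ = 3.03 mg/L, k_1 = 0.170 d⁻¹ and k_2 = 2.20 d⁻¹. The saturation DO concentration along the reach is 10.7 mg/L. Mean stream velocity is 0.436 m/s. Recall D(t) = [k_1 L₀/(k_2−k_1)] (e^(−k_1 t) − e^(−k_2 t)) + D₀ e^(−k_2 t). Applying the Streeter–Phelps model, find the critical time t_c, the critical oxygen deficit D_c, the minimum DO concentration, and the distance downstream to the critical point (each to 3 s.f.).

t_c = [1/(k_2−k_1)] ln[(k_2/k_1)(1 − D₀(k_2−k_1)/(k_1 L₀))]
= [1/(2.20−0.170)] ln[(2.20/0.170)(1 − 3.03×2.030/(0.170×46.1))]
= (1/2.030) ln[12.94 × 0.2151] = 0.4926 × ln(2.784) = 0.4926 × 1.024 = 0.5044 d.
L(t_c) = L₀ e^(−k_1 t_c) = 46.1 × 0.9178 = 42.31 mg/L, and at the critical point k_2 D_c = k_1 L, so D_c = (0.170/2.20) × 42.31 = 3.270 mg/L.
Minimum DO = C_s − D_c = 10.7 − 3.270 = 7.430 mg/L.
x_c = v t_c = 0.436 m/s × 0.5044 d × 86400 s/d = 19000 m ≈ 19.0 km.

t_c ≈ 0.504 d; D_c ≈ 3.27 mg/L; min DO ≈ 7.43 mg/L; x_c ≈ 19.0 km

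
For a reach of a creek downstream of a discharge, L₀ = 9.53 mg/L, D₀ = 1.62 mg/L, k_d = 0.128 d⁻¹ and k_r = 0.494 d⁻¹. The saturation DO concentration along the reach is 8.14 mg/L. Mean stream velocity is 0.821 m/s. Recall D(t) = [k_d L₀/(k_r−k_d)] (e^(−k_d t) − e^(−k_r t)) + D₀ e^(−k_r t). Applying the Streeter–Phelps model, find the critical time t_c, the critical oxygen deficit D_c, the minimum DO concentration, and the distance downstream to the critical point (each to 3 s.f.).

At the critical point dD/dt = 0, so k_d L₀ e^(−k_d t) = k_r D. Substituting D(t) from the Streeter–Phelps equation and solving for t gives
t_c = ln[(k_r/k_d)(1 − D₀(k_r−k_d)/(k_d L₀))] / (k_r−k_d).
Here k_r−k_d = 0.3660 d⁻¹ and 1 − D₀(k_r−k_d)/(k_d L₀) = 1 − 1.62×0.3660/(0.128×9.53) = 0.5139, so
t_c = ln(3.859 × 0.5139) / 0.3660 = 0.6848 / 0.3660 = 1.871 d.
L(t_c) = L₀ e^(−k_d t_c) = 9.53 × 0.7870 = 7.500 mg/L, and at the critical point k_r D_c = k_d L, so D_c = (0.128/0.494) × 7.500 = 1.943 mg/L.
Minimum DO = C_s − D_c = 8.14 − 1.943 = 6.197 mg/L.
x_c = v t_c = 0.821 m/s × 1.871 d × 86400 s/d = 132700 m ≈ 133 km.

t_c ≈ 1.87 d; D_c ≈ 1.94 mg/L; min DO ≈ 6.20 mg/L; x_c ≈ 133 km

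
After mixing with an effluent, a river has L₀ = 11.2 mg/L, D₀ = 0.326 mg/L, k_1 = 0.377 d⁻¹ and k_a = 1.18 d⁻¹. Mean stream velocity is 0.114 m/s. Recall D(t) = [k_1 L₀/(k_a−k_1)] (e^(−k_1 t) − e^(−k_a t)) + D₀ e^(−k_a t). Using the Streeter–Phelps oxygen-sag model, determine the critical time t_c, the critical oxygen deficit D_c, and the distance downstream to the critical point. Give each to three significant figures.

t_c = [1/(k_a−k_1)] ln[(k_a/k_1)(1 − D₀(k_a−k_1)/(k_1 L₀))]
= [1/(1.18−0.377)] ln[(1.18/0.377)(1 − 0.326×0.8030/(0.377×11.2))]
= (1/0.8030) ln[3.130 × 0.9380] = 1.245 × ln(2.936) = 1.245 × 1.077 = 1.341 d.
D_c = (k_1/k_a) L₀ e^(−k_1 t_c) = (0.377/1.18) × 11.2 × e^(−0.377×1.341) = 0.3195 × 11.2 × 0.6031 = 2.158 mg/L.
x_c = v t_c = 0.114 m/s × 1.341 d × 86400 s/d = 13210 m ≈ 13.2 km.

t_c ≈ 1.34 d; D_c ≈ 2.16 mg/L; x_c ≈ 13.2 km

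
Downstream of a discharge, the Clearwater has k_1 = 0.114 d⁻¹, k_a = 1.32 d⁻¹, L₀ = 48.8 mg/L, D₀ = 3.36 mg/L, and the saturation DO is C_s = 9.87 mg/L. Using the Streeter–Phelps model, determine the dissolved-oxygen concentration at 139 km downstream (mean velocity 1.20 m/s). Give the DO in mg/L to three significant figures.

Travel time t = x/v = 139 km / (1.20 m/s) = 139000 m / 1.20 m/s = 115800 s = 1.341 d.
k_1 L₀/(k_a−k_1) = 0.114×48.8/(1.32−0.114) = 5.563/1.206 = 4.613 mg/L.
e^(−k_1 t) = e^(−0.114×1.341) = 0.8583; e^(−k_a t) = e^(−1.32×1.341) = 0.1704.
D = 4.613 × (0.8583 − 0.1704) + 3.36 × 0.1704 = 3.173 + 0.5725 = 3.746 mg/L.
DO = C_s − D = 9.87 − 3.746 = 6.124 mg/L.

DO ≈ 6.12 mg/L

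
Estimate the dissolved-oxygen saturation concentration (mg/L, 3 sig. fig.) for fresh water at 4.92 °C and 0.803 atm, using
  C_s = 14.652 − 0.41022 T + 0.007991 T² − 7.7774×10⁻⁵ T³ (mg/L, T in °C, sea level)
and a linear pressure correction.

C_s ≈ 10.3 mg/L

At sea level: C_s = 14.652 − 0.41022×4.92 + 0.007991×4.92² − 7.7774×10⁻⁵×4.92³ = 12.82 mg/L.
Pressure correction: C_s' = 12.82 × 0.803 = 10.29 mg/L.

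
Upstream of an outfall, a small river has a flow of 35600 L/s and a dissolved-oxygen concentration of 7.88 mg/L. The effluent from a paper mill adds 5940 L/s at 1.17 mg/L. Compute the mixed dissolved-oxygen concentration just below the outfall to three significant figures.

6.92 mg/L

Flow-weighted mixing: C = (Q_r C_r + Q_w C_w)/(Q_r + Q_w)
= (35600×7.88 + 5940×1.17)/(35600 + 5940) = 287500/41540 = 6.921 mg/L.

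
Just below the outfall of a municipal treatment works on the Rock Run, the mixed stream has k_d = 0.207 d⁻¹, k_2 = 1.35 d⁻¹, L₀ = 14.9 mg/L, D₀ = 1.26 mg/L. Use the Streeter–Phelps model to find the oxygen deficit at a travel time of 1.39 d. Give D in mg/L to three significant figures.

D ≈ 1.80 mg/L

k_d L₀/(k_2−k_d) = 0.207×14.9/(1.35−0.207) = 3.084/1.143 = 2.698 mg/L.
e^(−k_d t) = e^(−0.207×1.390) = 0.7500; e^(−k_2 t) = e^(−1.35×1.390) = 0.1531.
D = 2.698 × (0.7500 − 0.1531) + 1.26 × 0.1531 = 1.611 + 0.1929 = 1.803 mg/L.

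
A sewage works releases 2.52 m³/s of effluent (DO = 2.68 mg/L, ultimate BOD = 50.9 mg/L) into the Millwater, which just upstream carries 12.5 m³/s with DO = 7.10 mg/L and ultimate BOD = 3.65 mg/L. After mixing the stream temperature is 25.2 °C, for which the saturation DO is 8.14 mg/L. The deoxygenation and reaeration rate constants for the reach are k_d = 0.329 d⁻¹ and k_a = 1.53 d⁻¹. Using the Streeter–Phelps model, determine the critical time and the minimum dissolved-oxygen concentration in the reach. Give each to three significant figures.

t_c ≈ 0.593 d; minimum DO ≈ 6.09 mg/L

Mixed DO = (12.5×7.10 + 2.52×2.68)/(12.5+2.52) = 95.50/15.02 = 6.358 mg/L.
Mixed L₀ = (12.5×3.65 + 2.52×50.9)/(15.02) = 173.9/15.02 = 11.58 mg/L.
Initial deficit D₀ = C_s − DO₀ = 8.14 − 6.358 = 1.782 mg/L.
t_c = (1/1.201) ln[(1.53/0.329)(1 − 1.782×1.201/(0.329×11.58))] = 0.8326 × ln(2.038) = 0.5929 d.
D_c = (0.329/1.53) × 11.58 × e^(−0.329×0.5929) = 0.2150 × 11.58 × 0.8228 = 2.048 mg/L.
Minimum DO = 8.14 − 2.048 = 6.092 mg/L.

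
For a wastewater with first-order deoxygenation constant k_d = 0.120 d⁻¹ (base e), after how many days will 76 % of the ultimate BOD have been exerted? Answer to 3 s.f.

y/L₀ = 1 − e^(−k_d t) = 0.76 ⇒ e^(−k_d t) = 0.240
t = −ln(0.240) / 0.120 = 1.427 / 0.120 = 11.89 d.

t ≈ 11.9 d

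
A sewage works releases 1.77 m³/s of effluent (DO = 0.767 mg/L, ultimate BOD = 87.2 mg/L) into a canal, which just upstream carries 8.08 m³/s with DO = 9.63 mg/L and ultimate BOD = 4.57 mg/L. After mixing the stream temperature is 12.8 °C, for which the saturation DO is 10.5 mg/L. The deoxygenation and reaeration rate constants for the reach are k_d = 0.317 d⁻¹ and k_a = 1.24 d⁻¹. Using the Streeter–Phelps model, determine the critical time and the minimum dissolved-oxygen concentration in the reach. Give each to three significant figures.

t_c ≈ 0.978 d; minimum DO ≈ 6.86 mg/L

Mixed DO = (8.08×9.63 + 1.77×0.767)/(8.08+1.77) = 79.17/9.850 = 8.037 mg/L.
Mixed L₀ = (8.08×4.57 + 1.77×87.2)/(9.850) = 191.3/9.850 = 19.42 mg/L.
Initial deficit D₀ = C_s − DO₀ = 10.5 − 8.037 = 2.463 mg/L.
t_c = (1/0.9230) ln[(1.24/0.317)(1 − 2.463×0.9230/(0.317×19.42))] = 1.083 × ln(2.467) = 0.9784 d.
D_c = (0.317/1.24) × 19.42 × e^(−0.317×0.9784) = 0.2556 × 19.42 × 0.7333 = 3.640 mg/L.
Minimum DO = 10.5 − 3.640 = 6.860 mg/L.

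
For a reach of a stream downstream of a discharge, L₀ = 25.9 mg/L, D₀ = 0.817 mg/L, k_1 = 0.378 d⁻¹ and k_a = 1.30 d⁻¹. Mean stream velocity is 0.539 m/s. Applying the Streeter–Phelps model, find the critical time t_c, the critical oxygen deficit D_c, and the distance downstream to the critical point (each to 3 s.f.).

t_c = [1/(k_a−k_1)] ln[(k_a/k_1)(1 − D₀(k_a−k_1)/(k_1 L₀))]
= [1/(1.30−0.378)] ln[(1.30/0.378)(1 − 0.817×0.9220/(0.378×25.9))]
= (1/0.9220) ln[3.439 × 0.9231] = 1.085 × ln(3.175) = 1.085 × 1.155 = 1.253 d.
D_c = (k_1/k_a) L₀ e^(−k_1 t_c) = (0.378/1.30) × 25.9 × e^(−0.378×1.253) = 0.2908 × 25.9 × 0.6228 = 4.690 mg/L.
x_c = v t_c = 0.539 m/s × 1.253 d × 86400 s/d = 58350 m ≈ 58.3 km.

t_c ≈ 1.25 d; D_c ≈ 4.69 mg/L; x_c ≈ 58.3 km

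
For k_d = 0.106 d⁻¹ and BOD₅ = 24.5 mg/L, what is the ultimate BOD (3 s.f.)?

L₀ ≈ 59.6 mg/L

BOD₅ = L₀(1 − e^(−5k_d)) ⇒ L₀ = BOD₅ / (1 − e^(−5×0.106))
= 24.5 / (1 − 0.5886) = 24.5 / 0.4114 = 59.55 mg/L.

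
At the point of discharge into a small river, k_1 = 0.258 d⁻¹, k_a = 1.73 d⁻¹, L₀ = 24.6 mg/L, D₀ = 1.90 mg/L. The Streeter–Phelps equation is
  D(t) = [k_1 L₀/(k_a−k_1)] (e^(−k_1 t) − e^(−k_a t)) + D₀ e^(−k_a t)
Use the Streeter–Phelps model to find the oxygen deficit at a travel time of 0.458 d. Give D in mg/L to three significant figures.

D ≈ 2.74 mg/L

k_1 L₀/(k_a−k_1) = 0.258×24.6/(1.73−0.258) = 6.347/1.472 = 4.312 mg/L.
e^(−k_1 t) = e^(−0.258×0.4580) = 0.8886; e^(−k_a t) = e^(−1.73×0.4580) = 0.4528.
D = 4.312 × (0.8886 − 0.4528) + 1.90 × 0.4528 = 1.879 + 0.8603 = 2.739 mg/L.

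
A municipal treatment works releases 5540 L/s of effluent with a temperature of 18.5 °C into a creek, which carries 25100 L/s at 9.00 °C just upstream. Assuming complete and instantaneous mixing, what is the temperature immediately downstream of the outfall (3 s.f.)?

10.7 °C

Flow-weighted mixing: C = (Q_r C_r + Q_w C_w)/(Q_r + Q_w)
= (25100×9.00 + 5540×18.5)/(25100 + 5540) = 328400/30640 = 10.72 °C.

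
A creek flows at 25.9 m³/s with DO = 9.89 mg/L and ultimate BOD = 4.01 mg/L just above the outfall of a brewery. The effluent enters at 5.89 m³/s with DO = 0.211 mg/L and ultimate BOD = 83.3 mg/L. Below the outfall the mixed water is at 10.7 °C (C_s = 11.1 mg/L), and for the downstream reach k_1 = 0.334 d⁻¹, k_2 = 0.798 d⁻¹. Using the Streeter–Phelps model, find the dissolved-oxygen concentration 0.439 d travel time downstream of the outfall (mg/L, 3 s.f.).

DO ≈ 6.84 mg/L

Mixed DO = (25.9×9.89 + 5.89×0.211)/(25.9+5.89) = 257.4/31.79 = 8.097 mg/L.
Mixed L₀ = (25.9×4.01 + 5.89×83.3)/(31.79) = 594.5/31.79 = 18.70 mg/L.
Initial deficit D₀ = C_s − DO₀ = 11.1 − 8.097 = 3.003 mg/L.
D(0.439) = [0.334×18.70/(0.798−0.334)](e^(−0.334×0.439) − e^(−0.798×0.439)) + 3.003 e^(−0.798×0.439)
= 13.46 × (0.8636 − 0.7045) + 3.003 × 0.7045 = 4.258 mg/L.
DO = 11.1 − 4.258 = 6.842 mg/L.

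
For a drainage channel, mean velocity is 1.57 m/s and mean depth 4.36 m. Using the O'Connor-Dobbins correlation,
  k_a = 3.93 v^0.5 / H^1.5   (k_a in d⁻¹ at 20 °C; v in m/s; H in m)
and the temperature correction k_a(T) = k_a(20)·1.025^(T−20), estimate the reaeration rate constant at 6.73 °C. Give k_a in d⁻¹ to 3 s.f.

k_a(20) = 3.93 × 1.57^0.5 / 4.36^1.5 = 3.93 × 1.253 / 9.104 = 0.5409 d⁻¹.
k_a(6.73) = 0.5409 × 1.025^(6.73−20) = 0.5409 × 0.7206 = 0.3898 d⁻¹.

k_a ≈ 0.390 d⁻¹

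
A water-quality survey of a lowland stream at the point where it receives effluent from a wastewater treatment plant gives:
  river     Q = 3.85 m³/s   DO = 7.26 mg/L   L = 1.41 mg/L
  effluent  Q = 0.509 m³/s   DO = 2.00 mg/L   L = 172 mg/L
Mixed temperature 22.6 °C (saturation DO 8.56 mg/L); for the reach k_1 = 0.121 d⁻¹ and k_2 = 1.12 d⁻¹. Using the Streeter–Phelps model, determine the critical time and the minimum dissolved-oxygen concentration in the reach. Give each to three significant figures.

Mixed DO = (3.85×7.26 + 0.509×2.00)/(3.85+0.509) = 28.97/4.359 = 6.646 mg/L.
Mixed L₀ = (3.85×1.41 + 0.509×172)/(4.359) = 92.98/4.359 = 21.33 mg/L.
Initial deficit D₀ = C_s − DO₀ = 8.56 − 6.646 = 1.914 mg/L.
t_c = (1/0.9990) ln[(1.12/0.121)(1 − 1.914×0.9990/(0.121×21.33))] = 1.001 × ln(2.398) = 0.8755 d.
D_c = (0.121/1.12) × 21.33 × e^(−0.121×0.8755) = 0.1080 × 21.33 × 0.8995 = 2.073 mg/L.
Minimum DO = 8.56 − 2.073 = 6.487 mg/L.

t_c ≈ 0.875 d; minimum DO ≈ 6.49 mg/L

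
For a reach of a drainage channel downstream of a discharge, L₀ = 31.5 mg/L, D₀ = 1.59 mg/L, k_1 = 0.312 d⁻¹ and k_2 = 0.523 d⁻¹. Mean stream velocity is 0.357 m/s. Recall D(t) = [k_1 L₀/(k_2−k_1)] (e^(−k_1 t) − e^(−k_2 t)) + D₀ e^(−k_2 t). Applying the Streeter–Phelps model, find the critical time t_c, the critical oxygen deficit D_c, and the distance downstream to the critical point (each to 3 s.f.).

At the critical point dD/dt = 0, so k_1 L₀ e^(−k_1 t) = k_2 D. Substituting D(t) from the Streeter–Phelps equation and solving for t gives
t_c = ln[(k_2/k_1)(1 − D₀(k_2−k_1)/(k_1 L₀))] / (k_2−k_1).
Here k_2−k_1 = 0.2110 d⁻¹ and 1 − D₀(k_2−k_1)/(k_1 L₀) = 1 − 1.59×0.2110/(0.312×31.5) = 0.9659, so
t_c = ln(1.676 × 0.9659) / 0.2110 = 0.4818 / 0.2110 = 2.284 d.
D_c = (k_1/k_2) L₀ e^(−k_1 t_c) = (0.312/0.523) × 31.5 × e^(−0.312×2.284) = 0.5966 × 31.5 × 0.4904 = 9.216 mg/L.
x_c = v t_c = 0.357 m/s × 2.284 d × 86400 s/d = 70440 m ≈ 70.4 km.

t_c ≈ 2.28 d; D_c ≈ 9.22 mg/L; x_c ≈ 70.4 km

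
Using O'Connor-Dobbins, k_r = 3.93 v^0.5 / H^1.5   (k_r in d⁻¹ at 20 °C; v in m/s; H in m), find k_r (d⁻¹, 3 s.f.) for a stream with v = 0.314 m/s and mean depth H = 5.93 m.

k_r ≈ 0.153 d⁻¹

k_r = 3.93 × 0.314^0.5 / 5.93^1.5 = 3.93 × 0.5604 / 14.44 = 0.1525 d⁻¹.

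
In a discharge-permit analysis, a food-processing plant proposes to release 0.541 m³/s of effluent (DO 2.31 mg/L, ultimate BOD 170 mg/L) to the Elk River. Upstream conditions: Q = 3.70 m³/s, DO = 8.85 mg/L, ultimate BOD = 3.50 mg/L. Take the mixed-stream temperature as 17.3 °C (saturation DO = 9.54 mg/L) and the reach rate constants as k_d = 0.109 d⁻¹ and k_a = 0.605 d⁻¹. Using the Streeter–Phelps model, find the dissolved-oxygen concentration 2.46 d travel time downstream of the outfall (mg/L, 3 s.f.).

DO ≈ 6.27 mg/L

Mixed DO = (3.70×8.85 + 0.541×2.31)/(3.70+0.541) = 33.99/4.241 = 8.016 mg/L.
Mixed L₀ = (3.70×3.50 + 0.541×170)/(4.241) = 104.9/4.241 = 24.74 mg/L.
Initial deficit D₀ = C_s − DO₀ = 9.54 − 8.016 = 1.524 mg/L.
D(2.46) = [0.109×24.74/(0.605−0.109)](e^(−0.109×2.46) − e^(−0.605×2.46)) + 1.524 e^(−0.605×2.46)
= 5.437 × (0.7648 − 0.2258) + 1.524 × 0.2258 = 3.275 mg/L.
DO = 9.54 − 3.275 = 6.265 mg/L.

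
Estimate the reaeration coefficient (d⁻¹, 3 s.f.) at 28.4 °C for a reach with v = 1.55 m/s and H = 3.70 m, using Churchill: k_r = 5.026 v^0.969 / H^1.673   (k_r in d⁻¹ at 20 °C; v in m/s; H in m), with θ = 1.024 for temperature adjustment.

k_r(20) = 5.026 × 1.55^0.969 / 3.70^1.673 = 5.026 × 1.529 / 8.925 = 0.8611 d⁻¹.
k_r(28.4) = 0.8611 × 1.024^(28.4−20) = 0.8611 × 1.220 = 1.051 d⁻¹.

k_r ≈ 1.05 d⁻¹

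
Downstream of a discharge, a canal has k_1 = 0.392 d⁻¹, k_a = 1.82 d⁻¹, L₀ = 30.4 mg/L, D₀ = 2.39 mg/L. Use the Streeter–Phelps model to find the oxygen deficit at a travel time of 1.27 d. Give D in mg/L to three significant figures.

k_1 L₀/(k_a−k_1) = 0.392×30.4/(1.82−0.392) = 11.92/1.428 = 8.345 mg/L.
e^(−k_1 t) = e^(−0.392×1.270) = 0.6078; e^(−k_a t) = e^(−1.82×1.270) = 0.09912.
D = 8.345 × (0.6078 − 0.09912) + 2.39 × 0.09912 = 4.245 + 0.2369 = 4.482 mg/L.

D ≈ 4.48 mg/L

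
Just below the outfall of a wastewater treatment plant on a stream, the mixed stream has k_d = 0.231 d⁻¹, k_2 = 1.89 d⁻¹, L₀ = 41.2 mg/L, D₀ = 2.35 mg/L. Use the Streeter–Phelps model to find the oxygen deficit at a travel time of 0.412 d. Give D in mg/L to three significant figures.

k_d L₀/(k_2−k_d) = 0.231×41.2/(1.89−0.231) = 9.517/1.659 = 5.737 mg/L.
e^(−k_d t) = e^(−0.231×0.4120) = 0.9092; e^(−k_2 t) = e^(−1.89×0.4120) = 0.4590.
D = 5.737 × (0.9092 − 0.4590) + 2.35 × 0.4590 = 2.583 + 1.079 = 3.661 mg/L.

D ≈ 3.66 mg/L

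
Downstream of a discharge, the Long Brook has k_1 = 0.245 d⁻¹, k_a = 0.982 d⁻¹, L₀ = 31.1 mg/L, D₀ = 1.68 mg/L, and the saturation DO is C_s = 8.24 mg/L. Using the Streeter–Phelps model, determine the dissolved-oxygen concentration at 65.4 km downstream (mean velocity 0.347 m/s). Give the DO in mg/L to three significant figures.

DO ≈ 3.20 mg/L

Travel time t = x/v = 65.4 km / (0.347 m/s) = 65400 m / 0.347 m/s = 188500 s = 2.181 d.
k_1 L₀/(k_a−k_1) = 0.245×31.1/(0.982−0.245) = 7.620/0.7370 = 10.34 mg/L.
e^(−k_1 t) = e^(−0.245×2.181) = 0.5860; e^(−k_a t) = e^(−0.982×2.181) = 0.1174.
D = 10.34 × (0.5860 − 0.1174) + 1.68 × 0.1174 = 4.845 + 0.1972 = 5.042 mg/L.
DO = C_s − D = 8.24 − 5.042 = 3.198 mg/L.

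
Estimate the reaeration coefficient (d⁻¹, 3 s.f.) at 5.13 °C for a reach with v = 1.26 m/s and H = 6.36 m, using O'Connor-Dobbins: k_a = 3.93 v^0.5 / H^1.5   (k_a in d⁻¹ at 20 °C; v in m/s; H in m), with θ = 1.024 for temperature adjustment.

k_a ≈ 0.193 d⁻¹

k_a(20) = 3.93 × 1.26^0.5 / 6.36^1.5 = 3.93 × 1.122 / 16.04 = 0.2750 d⁻¹.
k_a(5.13) = 0.2750 × 1.024^(5.13−20) = 0.2750 × 0.7028 = 0.1933 d⁻¹.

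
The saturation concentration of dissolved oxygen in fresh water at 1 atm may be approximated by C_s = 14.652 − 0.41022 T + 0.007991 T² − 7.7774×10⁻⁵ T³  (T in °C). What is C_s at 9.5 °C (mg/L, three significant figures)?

C_s = 14.652 − 0.41022×9.5 + 0.007991×9.5² − 7.7774×10⁻⁵×9.5³ = 11.41 mg/L.

C_s ≈ 11.4 mg/L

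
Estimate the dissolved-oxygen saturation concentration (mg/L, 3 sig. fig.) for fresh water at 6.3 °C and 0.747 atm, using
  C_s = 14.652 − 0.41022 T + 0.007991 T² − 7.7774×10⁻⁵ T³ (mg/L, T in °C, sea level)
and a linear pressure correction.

C_s ≈ 9.24 mg/L

At sea level: C_s = 14.652 − 0.41022×6.3 + 0.007991×6.3² − 7.7774×10⁻⁵×6.3³ = 12.37 mg/L.
Pressure correction: C_s' = 12.37 × 0.747 = 9.237 mg/L.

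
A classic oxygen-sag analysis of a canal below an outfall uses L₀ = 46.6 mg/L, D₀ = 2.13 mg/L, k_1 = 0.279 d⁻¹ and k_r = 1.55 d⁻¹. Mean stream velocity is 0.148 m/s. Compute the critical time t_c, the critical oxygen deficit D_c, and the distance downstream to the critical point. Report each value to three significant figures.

At the critical point dD/dt = 0, so k_1 L₀ e^(−k_1 t) = k_r D. Substituting D(t) from the Streeter–Phelps equation and solving for t gives
t_c = ln[(k_r/k_1)(1 − D₀(k_r−k_1)/(k_1 L₀))] / (k_r−k_1).
Here k_r−k_1 = 1.271 d⁻¹ and 1 − D₀(k_r−k_1)/(k_1 L₀) = 1 − 2.13×1.271/(0.279×46.6) = 0.7918, so
t_c = ln(5.556 × 0.7918) / 1.271 = 1.481 / 1.271 = 1.165 d.
L(t_c) = L₀ e^(−k_1 t_c) = 46.6 × 0.7224 = 33.66 mg/L, and at the critical point k_r D_c = k_1 L, so D_c = (0.279/1.55) × 33.66 = 6.060 mg/L.
x_c = v t_c = 0.148 m/s × 1.165 d × 86400 s/d = 14900 m ≈ 14.9 km.

t_c ≈ 1.17 d; D_c ≈ 6.06 mg/L; x_c ≈ 14.9 km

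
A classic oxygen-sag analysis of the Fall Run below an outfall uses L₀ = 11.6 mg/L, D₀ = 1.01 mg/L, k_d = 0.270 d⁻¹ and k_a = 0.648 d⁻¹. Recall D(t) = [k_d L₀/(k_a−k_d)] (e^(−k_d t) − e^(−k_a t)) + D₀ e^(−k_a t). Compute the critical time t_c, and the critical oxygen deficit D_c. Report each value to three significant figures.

t_c ≈ 1.97 d; D_c ≈ 2.84 mg/L

With k_a/k_d = 2.400 and 1 − D₀(k_a−k_d)/(k_d L₀) = 0.8781,
t_c = ln(2.400 × 0.8781) / (0.648 − 0.270) = ln(2.107) / 0.3780 = 0.7455/0.3780 = 1.972 d.
D_c = (k_d/k_a) L₀ e^(−k_d t_c) = (0.270/0.648) × 11.6 × e^(−0.270×1.972) = 0.4167 × 11.6 × 0.5871 = 2.838 mg/L.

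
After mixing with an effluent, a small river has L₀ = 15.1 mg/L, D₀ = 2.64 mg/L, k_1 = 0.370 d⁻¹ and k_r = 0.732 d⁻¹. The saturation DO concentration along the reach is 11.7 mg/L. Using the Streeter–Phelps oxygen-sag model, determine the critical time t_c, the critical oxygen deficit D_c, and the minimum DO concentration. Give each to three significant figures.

t_c ≈ 1.37 d; D_c ≈ 4.60 mg/L; min DO ≈ 7.10 mg/L

t_c = [1/(k_r−k_1)] ln[(k_r/k_1)(1 − D₀(k_r−k_1)/(k_1 L₀))]
= [1/(0.732−0.370)] ln[(0.732/0.370)(1 − 2.64×0.3620/(0.370×15.1))]
= (1/0.3620) ln[1.978 × 0.8289] = 2.762 × ln(1.640) = 2.762 × 0.4947 = 1.367 d.
L(t_c) = L₀ e^(−k_1 t_c) = 15.1 × 0.6031 = 9.107 mg/L, and at the critical point k_r D_c = k_1 L, so D_c = (0.370/0.732) × 9.107 = 4.603 mg/L.
Minimum DO = C_s − D_c = 11.7 − 4.603 = 7.097 mg/L.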